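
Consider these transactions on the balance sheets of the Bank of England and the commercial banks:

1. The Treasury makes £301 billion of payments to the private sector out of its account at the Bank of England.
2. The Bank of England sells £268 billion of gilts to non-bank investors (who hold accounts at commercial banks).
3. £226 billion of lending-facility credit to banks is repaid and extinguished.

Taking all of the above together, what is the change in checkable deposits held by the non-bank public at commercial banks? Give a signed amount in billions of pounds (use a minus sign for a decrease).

+£33 billion

Bank of England balance sheet:
  Assets:      Securities −£268B, Loans to banks −£226B
  Liabilities: Bank reserves −£193B, Government deposits −£301B
Commercial banking system:
  Assets:      Reserves at CB −£193B
  Liabilities: Checkable deposits +£33B, Borrowings from CB −£226B
So the change in checkable deposits held by the non-bank public at commercial banks is +£33 billion.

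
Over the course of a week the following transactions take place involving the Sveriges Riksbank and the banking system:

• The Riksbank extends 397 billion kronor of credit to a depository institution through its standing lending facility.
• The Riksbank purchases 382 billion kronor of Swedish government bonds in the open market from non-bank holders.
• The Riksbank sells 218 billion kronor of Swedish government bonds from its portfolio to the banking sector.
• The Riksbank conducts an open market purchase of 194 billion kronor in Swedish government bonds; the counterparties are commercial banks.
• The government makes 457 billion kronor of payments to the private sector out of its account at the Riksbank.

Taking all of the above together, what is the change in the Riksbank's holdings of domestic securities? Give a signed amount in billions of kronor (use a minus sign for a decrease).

Riksbank balance sheet:
  Assets:      Securities +358B, Loans to banks +397B
  Liabilities: Bank reserves +1212B, Government deposits −457B
Commercial banking system:
  Assets:      Reserves at CB +1212B, Securities +24B
  Liabilities: Checkable deposits +839B, Borrowings from CB +397B
So the change in the Riksbank's holdings of domestic securities is +358 billion.

+358 billion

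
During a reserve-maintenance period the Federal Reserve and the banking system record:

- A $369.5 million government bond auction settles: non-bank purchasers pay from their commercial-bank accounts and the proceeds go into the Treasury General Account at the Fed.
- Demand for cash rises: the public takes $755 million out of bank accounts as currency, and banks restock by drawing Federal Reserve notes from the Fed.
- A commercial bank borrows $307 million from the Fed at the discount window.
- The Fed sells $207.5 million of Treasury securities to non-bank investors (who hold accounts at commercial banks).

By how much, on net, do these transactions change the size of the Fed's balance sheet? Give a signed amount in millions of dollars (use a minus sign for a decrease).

+$99.5 million

Fed balance sheet:
  Assets:      Securities −$207.5M, Loans to banks +$307M
  Liabilities: Bank reserves −$1025M, Currency in circulation +$755M, Government deposits +$369.5M
Commercial banking system:
  Assets:      Reserves at CB −$1025M
  Liabilities: Checkable deposits −$1332M, Borrowings from CB +$307M
Change in total Fed assets = +$99.5 million.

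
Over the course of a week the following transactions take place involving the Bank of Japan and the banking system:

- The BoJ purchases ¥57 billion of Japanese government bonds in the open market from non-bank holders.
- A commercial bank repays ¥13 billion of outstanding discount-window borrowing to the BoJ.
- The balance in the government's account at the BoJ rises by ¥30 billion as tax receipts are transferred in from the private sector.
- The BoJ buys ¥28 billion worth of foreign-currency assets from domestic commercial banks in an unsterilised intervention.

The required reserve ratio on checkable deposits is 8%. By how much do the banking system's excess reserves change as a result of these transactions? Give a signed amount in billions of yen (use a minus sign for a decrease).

Asset purchase (from non-banks) ¥57 billion: reserves +¥57B, deposits +¥57B.
Discount-window repayment ¥13 billion: reserves −¥13B, deposits 0.
Government account inflow ¥30 billion: reserves −¥30B, deposits −¥30B.
FX purchase ¥28 billion: reserves +¥28B, deposits 0.
Totals: Δreserves = +¥42B, Δdeposits = +¥27B.
Δrequired reserves = 8% × +¥27B = +¥2.16B.
Δexcess reserves = Δreserves − Δrequired = +¥42B − (+¥2.16B) = +¥39.84 billion.

+¥39.84 billion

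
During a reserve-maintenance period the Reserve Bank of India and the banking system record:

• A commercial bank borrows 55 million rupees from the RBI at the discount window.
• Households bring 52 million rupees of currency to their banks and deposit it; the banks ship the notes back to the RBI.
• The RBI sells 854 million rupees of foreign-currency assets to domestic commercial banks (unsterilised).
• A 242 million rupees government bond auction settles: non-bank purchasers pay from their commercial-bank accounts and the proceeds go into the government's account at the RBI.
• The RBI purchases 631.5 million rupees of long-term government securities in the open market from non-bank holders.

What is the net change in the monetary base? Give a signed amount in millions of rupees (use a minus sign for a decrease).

Discount-window loan 55 million rupees: RBI balance sheet expands → +55M.
Currency deposit 52 million rupees: just a shift between currency and reserves — both are base money → 0.
FX sale 854 million rupees: RBI balance sheet contracts → −854M.
Government account inflow 242 million rupees: reserves shift to a non-base liability → −242M.
Asset purchase (from non-banks) 631.5 million rupees: RBI balance sheet expands → +631.5M.
Net: 55 + 0 − 854 − 242 + 631.5 = -409.5 million.

-409.5 million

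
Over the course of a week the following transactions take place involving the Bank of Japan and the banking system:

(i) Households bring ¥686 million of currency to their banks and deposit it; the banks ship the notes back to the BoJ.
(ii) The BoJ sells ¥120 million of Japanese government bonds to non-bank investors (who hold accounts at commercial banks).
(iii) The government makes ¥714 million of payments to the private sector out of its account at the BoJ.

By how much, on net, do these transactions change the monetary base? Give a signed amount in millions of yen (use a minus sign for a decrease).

Currency deposit ¥686 million: just a shift between currency and reserves — both are base money → 0.
Asset sale (to non-banks) ¥120 million: BoJ balance sheet contracts → −¥120M.
Government spending ¥714 million: a non-base liability converts back to reserves → +¥714M.
Net: 0 − 120 + 714 = +¥594 million.

+¥594 million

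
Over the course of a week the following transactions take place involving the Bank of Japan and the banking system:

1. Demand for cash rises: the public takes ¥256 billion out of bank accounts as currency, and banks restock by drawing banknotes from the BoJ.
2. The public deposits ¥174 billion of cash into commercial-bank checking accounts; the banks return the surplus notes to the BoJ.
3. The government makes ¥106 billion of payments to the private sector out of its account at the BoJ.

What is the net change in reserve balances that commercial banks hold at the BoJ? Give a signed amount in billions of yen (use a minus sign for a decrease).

+¥24 billion

Currency withdrawal ¥256 billion: banks swap reserves for currency → −¥256B.
Currency deposit ¥174 billion: returned notes are swapped for reserve credit → +¥174B.
Government spending ¥106 billion: government payments flow into bank reserve accounts → +¥106B.
Net: −256 + 174 + 106 = +¥24 billion.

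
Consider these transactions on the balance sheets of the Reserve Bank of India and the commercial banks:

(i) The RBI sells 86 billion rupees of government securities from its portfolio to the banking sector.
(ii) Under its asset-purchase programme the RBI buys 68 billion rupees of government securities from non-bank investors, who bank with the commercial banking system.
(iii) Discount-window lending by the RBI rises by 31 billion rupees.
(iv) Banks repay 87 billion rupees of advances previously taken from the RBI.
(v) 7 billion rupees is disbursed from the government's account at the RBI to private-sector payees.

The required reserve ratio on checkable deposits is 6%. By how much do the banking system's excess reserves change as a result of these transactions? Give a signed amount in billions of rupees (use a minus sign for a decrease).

-71.5 billion

OMO sale (to banks) 86 billion rupees: reserves −86B, deposits 0.
Asset purchase (from non-banks) 68 billion rupees: reserves +68B, deposits +68B.
Discount-window loan 31 billion rupees: reserves +31B, deposits 0.
Discount-window repayment 87 billion rupees: reserves −87B, deposits 0.
Government spending 7 billion rupees: reserves +7B, deposits +7B.
Totals: Δreserves = −67B, Δdeposits = +75B.
Δrequired reserves = 6% × +75B = +4.5B.
Δexcess reserves = Δreserves − Δrequired = −67B − (+4.5B) = -71.5 billion.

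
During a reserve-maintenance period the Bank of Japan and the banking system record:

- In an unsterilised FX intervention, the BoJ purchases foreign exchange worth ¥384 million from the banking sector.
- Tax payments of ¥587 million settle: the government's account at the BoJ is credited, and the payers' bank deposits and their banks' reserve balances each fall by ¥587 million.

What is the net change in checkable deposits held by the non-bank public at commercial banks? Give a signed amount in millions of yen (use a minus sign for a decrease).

-¥587 million

FX purchase ¥384 million: the counterparty is a bank, so public deposits are unchanged → 0.
Government account inflow ¥587 million: non-bank counterparties' bank balances fall → −¥587M.
Net: 0 − 587 = -¥587 million.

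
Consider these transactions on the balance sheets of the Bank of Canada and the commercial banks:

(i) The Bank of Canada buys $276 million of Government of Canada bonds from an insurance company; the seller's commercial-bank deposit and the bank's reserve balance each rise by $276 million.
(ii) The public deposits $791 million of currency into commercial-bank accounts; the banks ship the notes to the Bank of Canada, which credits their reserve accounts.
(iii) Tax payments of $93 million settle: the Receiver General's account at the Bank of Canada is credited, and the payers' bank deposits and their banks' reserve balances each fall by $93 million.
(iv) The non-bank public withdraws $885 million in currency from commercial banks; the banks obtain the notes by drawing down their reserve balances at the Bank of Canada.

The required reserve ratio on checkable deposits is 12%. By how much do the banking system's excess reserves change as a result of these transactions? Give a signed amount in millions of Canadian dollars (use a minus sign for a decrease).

Asset purchase (from non-banks) $276 million: reserves +$276M, deposits +$276M.
Currency deposit $791 million: reserves +$791M, deposits +$791M.
Government account inflow $93 million: reserves −$93M, deposits −$93M.
Currency withdrawal $885 million: reserves −$885M, deposits −$885M.
Totals: Δreserves = +$89M, Δdeposits = +$89M.
Δrequired reserves = 12% × +$89M = +$10.68M.
Δexcess reserves = Δreserves − Δrequired = +$89M − (+$10.68M) = +$78.32 million.

+$78.32 million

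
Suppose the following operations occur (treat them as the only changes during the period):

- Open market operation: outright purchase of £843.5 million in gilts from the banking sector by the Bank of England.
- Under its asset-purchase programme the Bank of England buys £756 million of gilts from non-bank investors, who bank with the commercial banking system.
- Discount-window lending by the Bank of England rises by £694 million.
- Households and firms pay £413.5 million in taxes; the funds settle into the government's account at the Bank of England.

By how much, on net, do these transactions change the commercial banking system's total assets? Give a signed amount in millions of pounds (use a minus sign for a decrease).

Bank of England balance sheet:
  Assets:      Securities +£1599.5M, Loans to banks +£694M
  Liabilities: Bank reserves +£1880M, Government deposits +£413.5M
Commercial banking system:
  Assets:      Reserves at CB +£1880M, Securities −£843.5M
  Liabilities: Checkable deposits +£342.5M, Borrowings from CB +£694M
Change in total bank assets = +£1036.5 million.

+£1036.5 million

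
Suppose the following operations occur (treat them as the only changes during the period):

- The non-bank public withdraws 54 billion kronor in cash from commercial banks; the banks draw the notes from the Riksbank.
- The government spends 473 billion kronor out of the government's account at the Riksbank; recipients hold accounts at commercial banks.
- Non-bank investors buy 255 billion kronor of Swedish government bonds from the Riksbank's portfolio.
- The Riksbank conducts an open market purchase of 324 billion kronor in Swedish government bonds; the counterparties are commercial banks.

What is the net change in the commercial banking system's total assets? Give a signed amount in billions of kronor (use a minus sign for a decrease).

Currency withdrawal 54 billion kronor: bank balance sheets shrink → −54B.
Government spending 473 billion kronor: bank balance sheets expand → +473B.
Asset sale (to non-banks) 255 billion kronor: bank balance sheets shrink → −255B.
OMO purchase (from banks) 324 billion kronor: just an asset swap on bank balance sheets → 0.
Net: −54 + 473 − 255 + 0 = +164 billion.

+164 billion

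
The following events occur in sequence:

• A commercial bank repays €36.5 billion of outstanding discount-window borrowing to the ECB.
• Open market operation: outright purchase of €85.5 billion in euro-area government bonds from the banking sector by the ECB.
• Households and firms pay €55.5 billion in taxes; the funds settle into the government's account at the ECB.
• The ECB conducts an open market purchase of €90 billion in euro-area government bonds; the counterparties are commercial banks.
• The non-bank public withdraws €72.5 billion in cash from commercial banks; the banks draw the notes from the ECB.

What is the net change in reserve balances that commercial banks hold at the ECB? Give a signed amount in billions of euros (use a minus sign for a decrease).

+€11 billion

Discount-window repayment €36.5 billion: repayment is debited from reserves → −€36.5B.
OMO purchase (from banks) €85.5 billion: the ECB pays by crediting reserve accounts → +€85.5B.
Government account inflow €55.5 billion: funds move from bank reserves into the government account → −€55.5B.
OMO purchase (from banks) €90 billion: the ECB pays by crediting reserve accounts → +€90B.
Currency withdrawal €72.5 billion: banks swap reserves for currency → −€72.5B.
Net: −36.5 + 85.5 − 55.5 + 90 − 72.5 = +€11 billion.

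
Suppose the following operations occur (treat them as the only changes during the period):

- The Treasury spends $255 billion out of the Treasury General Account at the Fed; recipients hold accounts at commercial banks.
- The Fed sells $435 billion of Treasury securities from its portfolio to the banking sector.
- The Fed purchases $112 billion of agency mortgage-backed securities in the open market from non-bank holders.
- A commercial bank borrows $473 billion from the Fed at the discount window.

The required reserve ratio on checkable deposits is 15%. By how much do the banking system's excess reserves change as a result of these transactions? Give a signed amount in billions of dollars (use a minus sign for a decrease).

+$349.95 billion

Government spending $255 billion: reserves +$255B, deposits +$255B.
OMO sale (to banks) $435 billion: reserves −$435B, deposits 0.
Asset purchase (from non-banks) $112 billion: reserves +$112B, deposits +$112B.
Discount-window loan $473 billion: reserves +$473B, deposits 0.
Totals: Δreserves = +$405B, Δdeposits = +$367B.
Δrequired reserves = 15% × +$367B = +$55.05B.
Δexcess reserves = Δreserves − Δrequired = +$405B − (+$55.05B) = +$349.95 billion.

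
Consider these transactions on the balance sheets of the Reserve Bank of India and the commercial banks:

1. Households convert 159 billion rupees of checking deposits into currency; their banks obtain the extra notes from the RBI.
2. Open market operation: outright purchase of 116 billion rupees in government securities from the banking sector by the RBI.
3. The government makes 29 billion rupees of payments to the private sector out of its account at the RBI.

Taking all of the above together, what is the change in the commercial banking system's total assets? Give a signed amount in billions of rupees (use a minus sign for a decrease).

Currency withdrawal 159 billion rupees: bank balance sheets shrink → −159B.
OMO purchase (from banks) 116 billion rupees: just an asset swap on bank balance sheets → 0.
Government spending 29 billion rupees: bank balance sheets expand → +29B.
Net: −159 + 0 + 29 = -130 billion.

-130 billion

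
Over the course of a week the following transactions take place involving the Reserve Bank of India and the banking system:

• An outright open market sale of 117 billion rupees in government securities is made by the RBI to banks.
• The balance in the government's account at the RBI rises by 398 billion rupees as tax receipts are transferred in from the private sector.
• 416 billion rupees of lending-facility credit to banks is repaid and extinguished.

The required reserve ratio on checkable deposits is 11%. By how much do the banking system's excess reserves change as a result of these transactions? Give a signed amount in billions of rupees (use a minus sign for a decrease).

OMO sale (to banks) 117 billion rupees: reserves −117B, deposits 0.
Government account inflow 398 billion rupees: reserves −398B, deposits −398B.
Discount-window repayment 416 billion rupees: reserves −416B, deposits 0.
Totals: Δreserves = −931B, Δdeposits = −398B.
Δrequired reserves = 11% × −398B = −43.78B.
Δexcess reserves = Δreserves − Δrequired = −931B − (−43.78B) = -887.22 billion.

-887.22 billion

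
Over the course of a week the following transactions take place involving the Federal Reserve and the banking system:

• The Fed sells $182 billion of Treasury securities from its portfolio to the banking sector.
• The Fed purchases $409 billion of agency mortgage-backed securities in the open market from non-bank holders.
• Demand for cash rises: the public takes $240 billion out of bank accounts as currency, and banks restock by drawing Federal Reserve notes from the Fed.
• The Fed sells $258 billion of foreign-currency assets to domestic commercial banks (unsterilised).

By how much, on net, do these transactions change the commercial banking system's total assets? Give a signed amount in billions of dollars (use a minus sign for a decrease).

OMO sale (to banks) $182 billion: just an asset swap on bank balance sheets → 0.
Asset purchase (from non-banks) $409 billion: bank balance sheets expand → +$409B.
Currency withdrawal $240 billion: bank balance sheets shrink → −$240B.
FX sale $258 billion: just an asset swap on bank balance sheets → 0.
Net: 0 + 409 − 240 + 0 = +$169 billion.

+$169 billion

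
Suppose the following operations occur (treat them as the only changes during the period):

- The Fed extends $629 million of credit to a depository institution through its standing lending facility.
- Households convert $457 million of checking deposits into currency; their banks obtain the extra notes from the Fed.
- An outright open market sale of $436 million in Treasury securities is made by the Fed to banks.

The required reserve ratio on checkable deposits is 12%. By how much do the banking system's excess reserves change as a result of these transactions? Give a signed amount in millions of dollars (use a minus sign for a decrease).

Discount-window loan $629 million: reserves +$629M, deposits 0.
Currency withdrawal $457 million: reserves −$457M, deposits −$457M.
OMO sale (to banks) $436 million: reserves −$436M, deposits 0.
Totals: Δreserves = −$264M, Δdeposits = −$457M.
Δrequired reserves = 12% × −$457M = −$54.84M.
Δexcess reserves = Δreserves − Δrequired = −$264M − (−$54.84M) = -$209.16 million.

-$209.16 million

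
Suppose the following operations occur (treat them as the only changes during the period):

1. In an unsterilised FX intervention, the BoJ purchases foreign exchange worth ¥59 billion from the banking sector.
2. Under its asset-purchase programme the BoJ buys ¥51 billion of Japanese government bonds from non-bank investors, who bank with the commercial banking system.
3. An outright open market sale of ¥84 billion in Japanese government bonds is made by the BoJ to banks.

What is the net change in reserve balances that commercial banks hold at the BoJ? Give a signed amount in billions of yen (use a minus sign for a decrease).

FX purchase ¥59 billion: the BoJ pays by crediting reserve accounts → +¥59B.
Asset purchase (from non-banks) ¥51 billion: the BoJ pays by crediting reserve accounts → +¥51B.
OMO sale (to banks) ¥84 billion: the buying banks pay out of their reserve balances → −¥84B.
Net: 59 + 51 − 84 = +¥26 billion.

+¥26 billion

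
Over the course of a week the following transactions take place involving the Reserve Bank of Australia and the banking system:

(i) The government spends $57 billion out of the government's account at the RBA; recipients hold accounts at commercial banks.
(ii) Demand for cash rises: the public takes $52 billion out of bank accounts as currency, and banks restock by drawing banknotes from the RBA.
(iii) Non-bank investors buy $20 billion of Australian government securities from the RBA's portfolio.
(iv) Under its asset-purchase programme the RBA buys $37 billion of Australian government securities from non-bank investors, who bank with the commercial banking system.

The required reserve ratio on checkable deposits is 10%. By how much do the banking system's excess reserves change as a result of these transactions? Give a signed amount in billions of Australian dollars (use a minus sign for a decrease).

+$19.8 billion

Government spending $57 billion: reserves +$57B, deposits +$57B.
Currency withdrawal $52 billion: reserves −$52B, deposits −$52B.
Asset sale (to non-banks) $20 billion: reserves −$20B, deposits −$20B.
Asset purchase (from non-banks) $37 billion: reserves +$37B, deposits +$37B.
Totals: Δreserves = +$22B, Δdeposits = +$22B.
Δrequired reserves = 10% × +$22B = +$2.2B.
Δexcess reserves = Δreserves − Δrequired = +$22B − (+$2.2B) = +$19.8 billion.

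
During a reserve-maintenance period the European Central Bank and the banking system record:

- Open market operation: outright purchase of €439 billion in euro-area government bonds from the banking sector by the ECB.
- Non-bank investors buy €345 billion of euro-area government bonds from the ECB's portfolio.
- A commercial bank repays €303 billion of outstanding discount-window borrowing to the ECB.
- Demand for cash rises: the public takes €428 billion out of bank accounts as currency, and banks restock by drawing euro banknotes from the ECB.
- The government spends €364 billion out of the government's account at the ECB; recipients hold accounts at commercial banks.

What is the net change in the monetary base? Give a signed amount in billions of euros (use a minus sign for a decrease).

ECB balance sheet:
  Assets:      Securities +€94B, Loans to banks −€303B
  Liabilities: Bank reserves −€273B, Currency in circulation +€428B, Government deposits −€364B
Monetary base = currency + reserves: +€428B + (−€273B) = +€155 billion.

+€155 billion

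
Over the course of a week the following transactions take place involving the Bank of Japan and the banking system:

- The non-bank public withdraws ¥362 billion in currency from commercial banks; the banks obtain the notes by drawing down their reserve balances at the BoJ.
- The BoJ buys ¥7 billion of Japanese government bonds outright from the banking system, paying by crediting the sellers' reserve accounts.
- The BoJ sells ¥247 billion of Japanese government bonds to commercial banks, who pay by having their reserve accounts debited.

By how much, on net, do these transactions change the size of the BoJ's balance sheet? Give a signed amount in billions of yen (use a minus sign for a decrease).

BoJ balance sheet:
  Assets:      Securities −¥240B
  Liabilities: Bank reserves −¥602B, Currency in circulation +¥362B
Change in total BoJ assets = -¥240 billion.

-¥240 billion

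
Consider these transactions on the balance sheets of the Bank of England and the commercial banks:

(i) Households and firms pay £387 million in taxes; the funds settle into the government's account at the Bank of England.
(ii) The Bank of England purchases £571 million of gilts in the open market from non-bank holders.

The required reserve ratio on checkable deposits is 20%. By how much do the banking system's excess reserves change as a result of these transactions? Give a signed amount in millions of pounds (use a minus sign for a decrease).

+£147.2 million

Government account inflow £387 million: reserves −£387M, deposits −£387M.
Asset purchase (from non-banks) £571 million: reserves +£571M, deposits +£571M.
Totals: Δreserves = +£184M, Δdeposits = +£184M.
Δrequired reserves = 20% × +£184M = +£36.8M.
Δexcess reserves = Δreserves − Δrequired = +£184M − (+£36.8M) = +£147.2 million.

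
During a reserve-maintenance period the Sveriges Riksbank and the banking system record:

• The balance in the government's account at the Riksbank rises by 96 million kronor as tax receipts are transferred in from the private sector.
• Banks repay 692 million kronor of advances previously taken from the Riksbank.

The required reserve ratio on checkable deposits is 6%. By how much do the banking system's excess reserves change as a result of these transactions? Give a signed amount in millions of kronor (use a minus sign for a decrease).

-782.24 million

Government account inflow 96 million kronor: reserves −96M, deposits −96M.
Discount-window repayment 692 million kronor: reserves −692M, deposits 0.
Totals: Δreserves = −788M, Δdeposits = −96M.
Δrequired reserves = 6% × −96M = −5.76M.
Δexcess reserves = Δreserves − Δrequired = −788M − (−5.76M) = -782.24 million.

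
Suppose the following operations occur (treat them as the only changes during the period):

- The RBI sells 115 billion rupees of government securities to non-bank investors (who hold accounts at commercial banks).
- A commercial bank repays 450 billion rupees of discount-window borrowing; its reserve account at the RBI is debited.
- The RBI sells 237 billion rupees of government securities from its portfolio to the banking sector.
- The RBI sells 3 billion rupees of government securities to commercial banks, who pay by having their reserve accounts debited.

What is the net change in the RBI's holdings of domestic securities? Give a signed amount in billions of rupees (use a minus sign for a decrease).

-355 billion

Asset sale (to non-banks) 115 billion rupees: securities removed from the RBI's portfolio → −115B.
Discount-window repayment 450 billion rupees: the RBI's securities portfolio is untouched → 0.
OMO sale (to banks) 237 billion rupees: securities removed from the RBI's portfolio → −237B.
OMO sale (to banks) 3 billion rupees: securities removed from the RBI's portfolio → −3B.
Net: −115 + 0 − 237 − 3 = -355 billion.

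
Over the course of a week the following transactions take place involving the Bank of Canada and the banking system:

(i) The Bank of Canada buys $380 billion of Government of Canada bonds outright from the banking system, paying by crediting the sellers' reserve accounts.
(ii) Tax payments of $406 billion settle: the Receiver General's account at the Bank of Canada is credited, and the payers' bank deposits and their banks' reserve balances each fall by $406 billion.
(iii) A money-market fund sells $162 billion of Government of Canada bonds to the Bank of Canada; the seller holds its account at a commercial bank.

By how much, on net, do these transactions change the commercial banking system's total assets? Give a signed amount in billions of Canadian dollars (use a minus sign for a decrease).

Bank of Canada balance sheet:
  Assets:      Securities +$542B
  Liabilities: Bank reserves +$136B, Government deposits +$406B
Commercial banking system:
  Assets:      Reserves at CB +$136B, Securities −$380B
  Liabilities: Checkable deposits −$244B
Change in total bank assets = -$244 billion.

-$244 billion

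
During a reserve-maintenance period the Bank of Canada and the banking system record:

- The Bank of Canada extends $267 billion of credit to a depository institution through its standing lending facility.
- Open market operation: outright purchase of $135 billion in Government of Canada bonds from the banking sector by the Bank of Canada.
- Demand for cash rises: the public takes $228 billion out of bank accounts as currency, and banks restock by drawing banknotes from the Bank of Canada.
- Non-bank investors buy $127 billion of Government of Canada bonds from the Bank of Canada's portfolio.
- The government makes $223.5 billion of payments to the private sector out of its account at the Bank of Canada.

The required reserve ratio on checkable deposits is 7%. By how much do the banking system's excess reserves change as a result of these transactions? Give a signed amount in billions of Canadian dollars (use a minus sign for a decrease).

+$279.705 billion

Discount-window loan $267 billion: reserves +$267B, deposits 0.
OMO purchase (from banks) $135 billion: reserves +$135B, deposits 0.
Currency withdrawal $228 billion: reserves −$228B, deposits −$228B.
Asset sale (to non-banks) $127 billion: reserves −$127B, deposits −$127B.
Government spending $223.5 billion: reserves +$223.5B, deposits +$223.5B.
Totals: Δreserves = +$270.5B, Δdeposits = −$131.5B.
Δrequired reserves = 7% × −$131.5B = −$9.205B.
Δexcess reserves = Δreserves − Δrequired = +$270.5B − (−$9.205B) = +$279.705 billion.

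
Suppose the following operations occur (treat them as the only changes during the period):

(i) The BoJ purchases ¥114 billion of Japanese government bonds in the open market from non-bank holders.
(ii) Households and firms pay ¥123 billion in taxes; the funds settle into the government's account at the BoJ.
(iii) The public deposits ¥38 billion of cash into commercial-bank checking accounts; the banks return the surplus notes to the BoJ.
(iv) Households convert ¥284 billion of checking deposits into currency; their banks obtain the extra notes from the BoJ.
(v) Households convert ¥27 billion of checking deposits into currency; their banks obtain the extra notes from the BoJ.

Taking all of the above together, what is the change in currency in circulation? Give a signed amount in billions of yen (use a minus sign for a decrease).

Asset purchase (from non-banks) ¥114 billion: no currency enters or leaves circulation → 0.
Government account inflow ¥123 billion: no currency enters or leaves circulation → 0.
Currency deposit ¥38 billion: notes return to the central bank → −¥38B.
Currency withdrawal ¥284 billion: notes leave the central bank → +¥284B.
Currency withdrawal ¥27 billion: notes leave the central bank → +¥27B.
Net: 0 + 0 − 38 + 284 + 27 = +¥273 billion.

+¥273 billion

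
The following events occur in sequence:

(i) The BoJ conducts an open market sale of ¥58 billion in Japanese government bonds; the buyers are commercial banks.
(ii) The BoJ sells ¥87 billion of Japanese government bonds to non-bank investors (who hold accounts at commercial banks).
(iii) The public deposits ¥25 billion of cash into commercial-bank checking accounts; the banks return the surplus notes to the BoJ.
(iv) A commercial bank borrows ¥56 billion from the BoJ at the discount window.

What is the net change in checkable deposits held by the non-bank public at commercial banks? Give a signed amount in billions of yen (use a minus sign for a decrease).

-¥62 billion

BoJ balance sheet:
  Assets:      Securities −¥145B, Loans to banks +¥56B
  Liabilities: Bank reserves −¥64B, Currency in circulation −¥25B
Commercial banking system:
  Assets:      Reserves at CB −¥64B, Securities +¥58B
  Liabilities: Checkable deposits −¥62B, Borrowings from CB +¥56B
So the change in checkable deposits held by the non-bank public at commercial banks is -¥62 billion.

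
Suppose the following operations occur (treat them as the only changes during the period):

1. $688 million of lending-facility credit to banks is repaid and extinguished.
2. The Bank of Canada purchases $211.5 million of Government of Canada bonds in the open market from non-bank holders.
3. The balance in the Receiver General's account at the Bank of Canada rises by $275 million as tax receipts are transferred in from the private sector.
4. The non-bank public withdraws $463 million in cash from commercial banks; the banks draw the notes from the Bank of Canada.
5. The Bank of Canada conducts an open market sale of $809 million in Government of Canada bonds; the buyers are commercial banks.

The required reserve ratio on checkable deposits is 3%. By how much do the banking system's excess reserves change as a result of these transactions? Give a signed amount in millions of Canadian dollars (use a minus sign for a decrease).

-$2007.705 million

Discount-window repayment $688 million: reserves −$688M, deposits 0.
Asset purchase (from non-banks) $211.5 million: reserves +$211.5M, deposits +$211.5M.
Government account inflow $275 million: reserves −$275M, deposits −$275M.
Currency withdrawal $463 million: reserves −$463M, deposits −$463M.
OMO sale (to banks) $809 million: reserves −$809M, deposits 0.
Totals: Δreserves = −$2023.5M, Δdeposits = −$526.5M.
Δrequired reserves = 3% × −$526.5M = −$15.795M.
Δexcess reserves = Δreserves − Δrequired = −$2023.5M − (−$15.795M) = -$2007.705 million.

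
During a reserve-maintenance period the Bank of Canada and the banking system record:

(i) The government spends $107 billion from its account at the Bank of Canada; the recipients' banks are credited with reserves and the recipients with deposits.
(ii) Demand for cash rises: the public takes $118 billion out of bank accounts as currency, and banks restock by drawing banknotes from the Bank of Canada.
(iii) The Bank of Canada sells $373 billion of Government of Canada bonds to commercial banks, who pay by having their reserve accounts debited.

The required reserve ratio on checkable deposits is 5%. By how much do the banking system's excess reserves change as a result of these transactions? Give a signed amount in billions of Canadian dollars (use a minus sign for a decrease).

-$383.45 billion

Government spending $107 billion: reserves +$107B, deposits +$107B.
Currency withdrawal $118 billion: reserves −$118B, deposits −$118B.
OMO sale (to banks) $373 billion: reserves −$373B, deposits 0.
Totals: Δreserves = −$384B, Δdeposits = −$11B.
Δrequired reserves = 5% × −$11B = −$0.55B.
Δexcess reserves = Δreserves − Δrequired = −$384B − (−$0.55B) = -$383.45 billion.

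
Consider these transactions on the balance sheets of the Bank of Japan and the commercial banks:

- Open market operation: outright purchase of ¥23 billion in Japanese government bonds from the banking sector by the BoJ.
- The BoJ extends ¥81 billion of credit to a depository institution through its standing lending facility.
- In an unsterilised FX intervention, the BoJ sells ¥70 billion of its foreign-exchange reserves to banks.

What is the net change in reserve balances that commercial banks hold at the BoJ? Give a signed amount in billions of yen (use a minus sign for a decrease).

+¥34 billion

BoJ balance sheet:
  Assets:      Securities +¥23B, Loans to banks +¥81B, Foreign assets −¥70B
  Liabilities: Bank reserves +¥34B
Commercial banking system:
  Assets:      Reserves at CB +¥34B, Securities −¥23B, Foreign assets +¥70B
  Liabilities: Borrowings from CB +¥81B
So the change in reserve balances that commercial banks hold at the BoJ is +¥34 billion.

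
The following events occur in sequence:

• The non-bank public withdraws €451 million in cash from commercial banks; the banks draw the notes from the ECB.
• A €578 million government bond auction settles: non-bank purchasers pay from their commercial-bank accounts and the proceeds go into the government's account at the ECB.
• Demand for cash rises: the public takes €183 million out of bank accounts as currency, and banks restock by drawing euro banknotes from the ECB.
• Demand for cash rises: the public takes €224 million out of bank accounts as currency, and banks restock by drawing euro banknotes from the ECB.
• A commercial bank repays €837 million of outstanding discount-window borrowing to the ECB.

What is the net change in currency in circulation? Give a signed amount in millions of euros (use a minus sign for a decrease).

Currency withdrawal €451 million: notes leave the central bank → +€451M.
Government account inflow €578 million: no currency enters or leaves circulation → 0.
Currency withdrawal €183 million: notes leave the central bank → +€183M.
Currency withdrawal €224 million: notes leave the central bank → +€224M.
Discount-window repayment €837 million: no currency enters or leaves circulation → 0.
Net: 451 + 0 + 183 + 224 + 0 = +€858 million.

+€858 million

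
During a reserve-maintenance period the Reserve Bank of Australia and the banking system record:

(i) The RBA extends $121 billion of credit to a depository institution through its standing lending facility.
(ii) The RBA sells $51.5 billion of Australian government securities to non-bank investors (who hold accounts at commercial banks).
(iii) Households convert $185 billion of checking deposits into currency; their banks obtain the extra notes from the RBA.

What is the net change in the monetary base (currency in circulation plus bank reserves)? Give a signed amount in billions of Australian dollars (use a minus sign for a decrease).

+$69.5 billion

RBA balance sheet:
  Assets:      Securities −$51.5B, Loans to banks +$121B
  Liabilities: Bank reserves −$115.5B, Currency in circulation +$185B
Commercial banking system:
  Assets:      Reserves at CB −$115.5B
  Liabilities: Checkable deposits −$236.5B, Borrowings from CB +$121B
Monetary base = currency + reserves: +$185B + (−$115.5B) = +$69.5 billion.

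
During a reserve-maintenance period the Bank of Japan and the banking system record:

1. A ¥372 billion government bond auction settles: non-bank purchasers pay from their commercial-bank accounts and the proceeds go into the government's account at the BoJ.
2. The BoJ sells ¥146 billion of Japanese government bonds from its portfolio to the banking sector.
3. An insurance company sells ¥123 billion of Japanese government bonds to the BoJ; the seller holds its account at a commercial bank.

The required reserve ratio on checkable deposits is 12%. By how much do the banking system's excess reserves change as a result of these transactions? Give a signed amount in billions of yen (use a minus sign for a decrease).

-¥365.12 billion

Government account inflow ¥372 billion: reserves −¥372B, deposits −¥372B.
OMO sale (to banks) ¥146 billion: reserves −¥146B, deposits 0.
Asset purchase (from non-banks) ¥123 billion: reserves +¥123B, deposits +¥123B.
Totals: Δreserves = −¥395B, Δdeposits = −¥249B.
Δrequired reserves = 12% × −¥249B = −¥29.88B.
Δexcess reserves = Δreserves − Δrequired = −¥395B − (−¥29.88B) = -¥365.12 billion.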